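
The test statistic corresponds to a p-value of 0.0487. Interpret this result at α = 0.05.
Since p = 0.0487 < α = 0.05, reject H₀.
There is sufficient evidence to reject the null hypothesis; the result is statistically significant at the 0.05 level.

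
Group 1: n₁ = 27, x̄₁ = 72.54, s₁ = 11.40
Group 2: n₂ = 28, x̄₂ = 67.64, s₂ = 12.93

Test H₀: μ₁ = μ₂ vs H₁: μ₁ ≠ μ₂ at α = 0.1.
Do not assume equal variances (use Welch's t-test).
Welch's two-sample t-test:
H₀: μ₁ = μ₂
H₁: μ₁ ≠ μ₂
s₁²/n₁ = 11.40²/27 = 4.8133,  s₂²/n₂ = 12.93²/28 = 5.9709
SE = √(s₁²/n₁ + s₂²/n₂) = √(4.8133 + 5.9709) = 3.2839
df (Welch-Satterthwaite) = (s₁²/n₁ + s₂²/n₂)² / [(s₁²/n₁)²/(n₁-1) + (s₂²/n₂)²/(n₂-1)] ≈ 52.59
t = (x̄₁ - x̄₂) / SE = (72.54 - 67.64) / 3.2839 = 4.90 / 3.2839 = 1.492
p-value = 0.1416

Since p-value > α = 0.1, we fail to reject H₀.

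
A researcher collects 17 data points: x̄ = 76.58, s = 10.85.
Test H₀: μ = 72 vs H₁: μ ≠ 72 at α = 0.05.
One-sample t-test:
H₀: μ = 72
H₁: μ ≠ 72
df = n - 1 = 16
t = (x̄ - μ₀) / (s/√n) = (76.58 - 72) / (10.85/√17) = 1.740
p-value = 0.1010

Since p-value > α = 0.05, we fail to reject H₀.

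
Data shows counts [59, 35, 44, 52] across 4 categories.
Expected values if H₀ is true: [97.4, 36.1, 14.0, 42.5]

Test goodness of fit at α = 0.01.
Chi-square goodness of fit test:
H₀: observed counts match expected distribution
H₁: observed counts differ from expected distribution
df = k - 1 = 3
χ² = Σ(O - E)²/E
   = (59 - 97.4)²/97.4 + (35 - 36.1)²/36.1 + (44 - 14.0)²/14.0 + (52 - 42.5)²/42.5
   = 15.139 + 0.034 + 64.286 + 2.124
   = 81.58
p-value < 0.0001

Since p-value < α = 0.01, we reject H₀.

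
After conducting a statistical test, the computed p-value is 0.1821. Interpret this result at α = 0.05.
Since p = 0.1821 > α = 0.05, fail to reject H₀.
There is insufficient evidence to reject the null hypothesis; the result is not statistically significant at the 0.05 level.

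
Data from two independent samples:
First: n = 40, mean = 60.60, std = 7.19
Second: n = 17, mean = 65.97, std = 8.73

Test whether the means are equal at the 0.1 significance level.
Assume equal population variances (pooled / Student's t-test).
Student's two-sample t-test (equal variances):
H₀: μ₁ = μ₂
H₁: μ₁ ≠ μ₂
df = n₁ + n₂ - 2 = 55
Pooled variance s_p² = [(n₁-1)s₁² + (n₂-1)s₂²] / (n₁ + n₂ - 2) = [(39)(7.19²) + (16)(8.73²)] / 55 = 58.8283
SE = √(s_p²(1/n₁ + 1/n₂)) = √(58.8283 × (1/40 + 1/17)) = 2.2206
t = (x̄₁ - x̄₂) / SE = (60.60 - 65.97) / 2.2206 = -5.37 / 2.2206 = -2.418
p-value = 0.0189

Since p-value < α = 0.1, we reject H₀.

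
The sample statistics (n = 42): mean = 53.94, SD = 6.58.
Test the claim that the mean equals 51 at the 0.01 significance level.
One-sample t-test:
H₀: μ = 51
H₁: μ ≠ 51
df = n - 1 = 41
t = (x̄ - μ₀) / (s/√n) = (53.94 - 51) / (6.58/√42) = 2.896
p-value = 0.0060

Since p-value < α = 0.01, we reject H₀.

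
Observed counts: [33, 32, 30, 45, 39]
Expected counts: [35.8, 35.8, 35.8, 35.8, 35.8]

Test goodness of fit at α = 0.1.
Chi-square goodness of fit test:
H₀: observed counts match expected distribution
H₁: observed counts differ from expected distribution
df = k - 1 = 4
χ² = Σ(O - E)²/E
   = (33 - 35.8)²/35.8 + (32 - 35.8)²/35.8 + (30 - 35.8)²/35.8 + (45 - 35.8)²/35.8 + (39 - 35.8)²/35.8
   = 0.219 + 0.403 + 0.940 + 2.364 + 0.286
   = 4.21
p-value = 0.3780

Since p-value > α = 0.1, we fail to reject H₀.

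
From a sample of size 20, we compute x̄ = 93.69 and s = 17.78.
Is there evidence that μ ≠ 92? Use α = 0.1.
One-sample t-test:
H₀: μ = 92
H₁: μ ≠ 92
df = n - 1 = 19
t = (x̄ - μ₀) / (s/√n) = (93.69 - 92) / (17.78/√20) = 0.425
p-value = 0.6756

Since p-value > α = 0.1, we fail to reject H₀.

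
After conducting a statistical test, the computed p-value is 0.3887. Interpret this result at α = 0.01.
Since p = 0.3887 > α = 0.01, fail to reject H₀.
There is insufficient evidence to reject the null hypothesis; the result is not statistically significant at the 0.01 level.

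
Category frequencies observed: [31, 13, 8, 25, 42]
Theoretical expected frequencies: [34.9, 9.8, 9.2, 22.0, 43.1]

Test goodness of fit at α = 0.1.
Chi-square goodness of fit test:
H₀: observed counts match expected distribution
H₁: observed counts differ from expected distribution
df = k - 1 = 4
χ² = Σ(O - E)²/E
   = (31 - 34.9)²/34.9 + (13 - 9.8)²/9.8 + (8 - 9.2)²/9.2 + (25 - 22.0)²/22.0 + (42 - 43.1)²/43.1
   = 0.436 + 1.045 + 0.157 + 0.409 + 0.028
   = 2.07
p-value = 0.7221

Since p-value > α = 0.1, we fail to reject H₀.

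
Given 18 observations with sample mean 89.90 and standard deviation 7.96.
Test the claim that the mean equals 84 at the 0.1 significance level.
One-sample t-test:
H₀: μ = 84
H₁: μ ≠ 84
df = n - 1 = 17
t = (x̄ - μ₀) / (s/√n) = (89.90 - 84) / (7.96/√18) = 3.145
p-value = 0.0059

Since p-value < α = 0.1, we reject H₀.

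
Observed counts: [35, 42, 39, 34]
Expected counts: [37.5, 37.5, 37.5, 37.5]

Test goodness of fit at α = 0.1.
Chi-square goodness of fit test:
H₀: observed counts match expected distribution
H₁: observed counts differ from expected distribution
df = k - 1 = 3
χ² = Σ(O - E)²/E
   = (35 - 37.5)²/37.5 + (42 - 37.5)²/37.5 + (39 - 37.5)²/37.5 + (34 - 37.5)²/37.5
   = 0.167 + 0.540 + 0.060 + 0.327
   = 1.09
p-value = 0.7787

Since p-value > α = 0.1, we fail to reject H₀.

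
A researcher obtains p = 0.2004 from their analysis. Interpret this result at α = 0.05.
Since p = 0.2004 > α = 0.05, fail to reject H₀.
There is insufficient evidence to reject the null hypothesis; the result is not statistically significant at the 0.05 level.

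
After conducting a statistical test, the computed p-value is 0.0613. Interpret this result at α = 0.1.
Since p = 0.0613 < α = 0.1, reject H₀.
There is sufficient evidence to reject the null hypothesis; the result is statistically significant at the 0.1 level.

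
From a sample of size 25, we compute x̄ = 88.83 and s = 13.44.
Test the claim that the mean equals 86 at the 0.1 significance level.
One-sample t-test:
H₀: μ = 86
H₁: μ ≠ 86
df = n - 1 = 24
t = (x̄ - μ₀) / (s/√n) = (88.83 - 86) / (13.44/√25) = 1.053
p-value = 0.3029

Since p-value > α = 0.1, we fail to reject H₀.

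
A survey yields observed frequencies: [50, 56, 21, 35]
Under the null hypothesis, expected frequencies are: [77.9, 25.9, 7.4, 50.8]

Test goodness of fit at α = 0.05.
Chi-square goodness of fit test:
H₀: observed counts match expected distribution
H₁: observed counts differ from expected distribution
df = k - 1 = 3
χ² = Σ(O - E)²/E
   = (50 - 77.9)²/77.9 + (56 - 25.9)²/25.9 + (21 - 7.4)²/7.4 + (35 - 50.8)²/50.8
   = 9.992 + 34.981 + 24.995 + 4.914
   = 74.88
p-value < 0.0001

Since p-value < α = 0.05, we reject H₀.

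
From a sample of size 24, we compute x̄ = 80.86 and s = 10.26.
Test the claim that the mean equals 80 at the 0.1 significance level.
One-sample t-test:
H₀: μ = 80
H₁: μ ≠ 80
df = n - 1 = 23
t = (x̄ - μ₀) / (s/√n) = (80.86 - 80) / (10.26/√24) = 0.411
p-value = 0.6851

Since p-value > α = 0.1, we fail to reject H₀.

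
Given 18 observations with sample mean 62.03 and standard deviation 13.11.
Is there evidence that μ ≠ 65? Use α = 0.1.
One-sample t-test:
H₀: μ = 65
H₁: μ ≠ 65
df = n - 1 = 17
t = (x̄ - μ₀) / (s/√n) = (62.03 - 65) / (13.11/√18) = -0.961
p-value = 0.3500

Since p-value > α = 0.1, we fail to reject H₀.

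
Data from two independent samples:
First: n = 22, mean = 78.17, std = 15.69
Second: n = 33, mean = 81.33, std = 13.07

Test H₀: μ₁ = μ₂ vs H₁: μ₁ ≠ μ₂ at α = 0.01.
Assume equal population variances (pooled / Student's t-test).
Student's two-sample t-test (equal variances):
H₀: μ₁ = μ₂
H₁: μ₁ ≠ μ₂
df = n₁ + n₂ - 2 = 53
Pooled variance s_p² = [(n₁-1)s₁² + (n₂-1)s₂²] / (n₁ + n₂ - 2) = [(21)(15.69²) + (32)(13.07²)] / 53 = 200.6810
SE = √(s_p²(1/n₁ + 1/n₂)) = √(200.6810 × (1/22 + 1/33)) = 3.8991
t = (x̄₁ - x̄₂) / SE = (78.17 - 81.33) / 3.8991 = -3.16 / 3.8991 = -0.810
p-value = 0.4213

Since p-value > α = 0.01, we fail to reject H₀.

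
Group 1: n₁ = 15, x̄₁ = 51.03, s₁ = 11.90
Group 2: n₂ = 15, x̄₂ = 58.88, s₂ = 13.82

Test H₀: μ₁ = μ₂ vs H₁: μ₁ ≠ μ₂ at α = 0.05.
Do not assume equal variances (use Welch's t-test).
Welch's two-sample t-test:
H₀: μ₁ = μ₂
H₁: μ₁ ≠ μ₂
s₁²/n₁ = 11.90²/15 = 9.4407,  s₂²/n₂ = 13.82²/15 = 12.7328
SE = √(s₁²/n₁ + s₂²/n₂) = √(9.4407 + 12.7328) = 4.7089
df (Welch-Satterthwaite) = (s₁²/n₁ + s₂²/n₂)² / [(s₁²/n₁)²/(n₁-1) + (s₂²/n₂)²/(n₂-1)] ≈ 27.40
t = (x̄₁ - x̄₂) / SE = (51.03 - 58.88) / 4.7089 = -7.85 / 4.7089 = -1.667
p-value = 0.1069

Since p-value > α = 0.05, we fail to reject H₀.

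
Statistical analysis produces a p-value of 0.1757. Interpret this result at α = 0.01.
Since p = 0.1757 > α = 0.01, fail to reject H₀.
There is insufficient evidence to reject the null hypothesis; the result is not statistically significant at the 0.01 level.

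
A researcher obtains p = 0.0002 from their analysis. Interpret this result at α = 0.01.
Since p = 0.0002 < α = 0.01, reject H₀.
There is sufficient evidence to reject the null hypothesis; the result is statistically significant at the 0.01 level.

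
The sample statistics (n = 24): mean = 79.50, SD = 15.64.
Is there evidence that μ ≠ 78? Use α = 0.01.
One-sample t-test:
H₀: μ = 78
H₁: μ ≠ 78
df = n - 1 = 23
t = (x̄ - μ₀) / (s/√n) = (79.50 - 78) / (15.64/√24) = 0.470
p-value = 0.6429

Since p-value > α = 0.01, we fail to reject H₀.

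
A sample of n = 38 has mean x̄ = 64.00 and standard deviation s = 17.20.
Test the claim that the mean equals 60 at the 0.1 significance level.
One-sample t-test:
H₀: μ = 60
H₁: μ ≠ 60
df = n - 1 = 37
t = (x̄ - μ₀) / (s/√n) = (64.00 - 60) / (17.20/√38) = 1.434
p-value = 0.1601

Since p-value > α = 0.1, we fail to reject H₀.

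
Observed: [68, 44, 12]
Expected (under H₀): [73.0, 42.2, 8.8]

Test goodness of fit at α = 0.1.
Chi-square goodness of fit test:
H₀: observed counts match expected distribution
H₁: observed counts differ from expected distribution
df = k - 1 = 2
χ² = Σ(O - E)²/E
   = (68 - 73.0)²/73.0 + (44 - 42.2)²/42.2 + (12 - 8.8)²/8.8
   = 0.342 + 0.077 + 1.164
   = 1.58
p-value = 0.4532

Since p-value > α = 0.1, we fail to reject H₀.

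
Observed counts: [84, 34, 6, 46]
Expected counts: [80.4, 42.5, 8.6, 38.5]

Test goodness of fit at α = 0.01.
Chi-square goodness of fit test:
H₀: observed counts match expected distribution
H₁: observed counts differ from expected distribution
df = k - 1 = 3
χ² = Σ(O - E)²/E
   = (84 - 80.4)²/80.4 + (34 - 42.5)²/42.5 + (6 - 8.6)²/8.6 + (46 - 38.5)²/38.5
   = 0.161 + 1.700 + 0.786 + 1.461
   = 4.11
p-value = 0.2500

Since p-value > α = 0.01, we fail to reject H₀.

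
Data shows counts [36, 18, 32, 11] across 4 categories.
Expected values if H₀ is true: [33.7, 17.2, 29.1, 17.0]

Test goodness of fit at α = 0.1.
Chi-square goodness of fit test:
H₀: observed counts match expected distribution
H₁: observed counts differ from expected distribution
df = k - 1 = 3
χ² = Σ(O - E)²/E
   = (36 - 33.7)²/33.7 + (18 - 17.2)²/17.2 + (32 - 29.1)²/29.1 + (11 - 17.0)²/17.0
   = 0.157 + 0.037 + 0.289 + 2.118
   = 2.60
p-value = 0.4573

Since p-value > α = 0.1, we fail to reject H₀.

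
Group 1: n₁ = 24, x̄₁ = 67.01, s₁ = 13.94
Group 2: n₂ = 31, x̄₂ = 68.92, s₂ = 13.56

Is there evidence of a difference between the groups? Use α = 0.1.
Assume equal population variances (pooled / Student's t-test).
Student's two-sample t-test (equal variances):
H₀: μ₁ = μ₂
H₁: μ₁ ≠ μ₂
df = n₁ + n₂ - 2 = 53
Pooled variance s_p² = [(n₁-1)s₁² + (n₂-1)s₂²] / (n₁ + n₂ - 2) = [(23)(13.94²) + (30)(13.56²)] / 53 = 188.4085
SE = √(s_p²(1/n₁ + 1/n₂)) = √(188.4085 × (1/24 + 1/31)) = 3.7320
t = (x̄₁ - x̄₂) / SE = (67.01 - 68.92) / 3.7320 = -1.91 / 3.7320 = -0.512
p-value = 0.6109

Since p-value > α = 0.1, we fail to reject H₀.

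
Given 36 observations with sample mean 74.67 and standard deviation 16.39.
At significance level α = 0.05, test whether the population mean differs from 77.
One-sample t-test:
H₀: μ = 77
H₁: μ ≠ 77
df = n - 1 = 35
t = (x̄ - μ₀) / (s/√n) = (74.67 - 77) / (16.39/√36) = -0.853
p-value = 0.3995

Since p-value > α = 0.05, we fail to reject H₀.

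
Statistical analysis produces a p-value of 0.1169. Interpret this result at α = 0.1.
Since p = 0.1169 > α = 0.1, fail to reject H₀.
There is insufficient evidence to reject the null hypothesis; the result is not statistically significant at the 0.1 level.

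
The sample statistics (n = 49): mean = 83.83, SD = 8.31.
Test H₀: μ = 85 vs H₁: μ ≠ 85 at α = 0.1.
One-sample t-test:
H₀: μ = 85
H₁: μ ≠ 85
df = n - 1 = 48
t = (x̄ - μ₀) / (s/√n) = (83.83 - 85) / (8.31/√49) = -0.986
p-value = 0.3293

Since p-value > α = 0.1, we fail to reject H₀.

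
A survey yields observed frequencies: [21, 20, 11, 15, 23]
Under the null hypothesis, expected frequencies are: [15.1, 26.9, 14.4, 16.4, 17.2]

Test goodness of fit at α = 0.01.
Chi-square goodness of fit test:
H₀: observed counts match expected distribution
H₁: observed counts differ from expected distribution
df = k - 1 = 4
χ² = Σ(O - E)²/E
   = (21 - 15.1)²/15.1 + (20 - 26.9)²/26.9 + (11 - 14.4)²/14.4 + (15 - 16.4)²/16.4 + (23 - 17.2)²/17.2
   = 2.305 + 1.770 + 0.803 + 0.120 + 1.956
   = 6.95
p-value = 0.1384

Since p-value > α = 0.01, we fail to reject H₀.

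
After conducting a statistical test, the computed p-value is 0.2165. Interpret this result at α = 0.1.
Since p = 0.2165 > α = 0.1, fail to reject H₀.
There is insufficient evidence to reject the null hypothesis; the result is not statistically significant at the 0.1 level.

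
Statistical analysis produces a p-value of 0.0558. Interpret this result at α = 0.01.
Since p = 0.0558 > α = 0.01, fail to reject H₀.
There is insufficient evidence to reject the null hypothesis; the result is not statistically significant at the 0.01 level.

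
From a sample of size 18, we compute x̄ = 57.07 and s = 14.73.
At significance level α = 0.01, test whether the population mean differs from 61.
One-sample t-test:
H₀: μ = 61
H₁: μ ≠ 61
df = n - 1 = 17
t = (x̄ - μ₀) / (s/√n) = (57.07 - 61) / (14.73/√18) = -1.132
p-value = 0.2734

Since p-value > α = 0.01, we fail to reject H₀.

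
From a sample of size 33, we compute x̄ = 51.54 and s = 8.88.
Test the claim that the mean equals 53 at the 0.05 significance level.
One-sample t-test:
H₀: μ = 53
H₁: μ ≠ 53
df = n - 1 = 32
t = (x̄ - μ₀) / (s/√n) = (51.54 - 53) / (8.88/√33) = -0.944
p-value = 0.3520

Since p-value > α = 0.05, we fail to reject H₀.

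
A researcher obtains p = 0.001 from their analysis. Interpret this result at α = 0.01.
Since p = 0.001 < α = 0.01, reject H₀.
There is sufficient evidence to reject the null hypothesis; the result is statistically significant at the 0.01 level.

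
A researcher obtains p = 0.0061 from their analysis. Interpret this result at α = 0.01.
Since p = 0.0061 < α = 0.01, reject H₀.
There is sufficient evidence to reject the null hypothesis; the result is statistically significant at the 0.01 level.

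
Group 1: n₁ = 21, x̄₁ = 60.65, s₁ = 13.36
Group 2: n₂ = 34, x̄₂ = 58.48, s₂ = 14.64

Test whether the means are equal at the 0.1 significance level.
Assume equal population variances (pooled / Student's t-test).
Student's two-sample t-test (equal variances):
H₀: μ₁ = μ₂
H₁: μ₁ ≠ μ₂
df = n₁ + n₂ - 2 = 53
Pooled variance s_p² = [(n₁-1)s₁² + (n₂-1)s₂²] / (n₁ + n₂ - 2) = [(20)(13.36²) + (33)(14.64²)] / 53 = 200.8051
SE = √(s_p²(1/n₁ + 1/n₂)) = √(200.8051 × (1/21 + 1/34)) = 3.9330
t = (x̄₁ - x̄₂) / SE = (60.65 - 58.48) / 3.9330 = 2.17 / 3.9330 = 0.552
p-value = 0.5834

Since p-value > α = 0.1, we fail to reject H₀.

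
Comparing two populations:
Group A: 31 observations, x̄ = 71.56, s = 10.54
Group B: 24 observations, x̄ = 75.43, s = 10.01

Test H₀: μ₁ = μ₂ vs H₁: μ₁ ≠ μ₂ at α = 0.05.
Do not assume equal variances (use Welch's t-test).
Welch's two-sample t-test:
H₀: μ₁ = μ₂
H₁: μ₁ ≠ μ₂
s₁²/n₁ = 10.54²/31 = 3.5836,  s₂²/n₂ = 10.01²/24 = 4.1750
SE = √(s₁²/n₁ + s₂²/n₂) = √(3.5836 + 4.1750) = 2.7854
df (Welch-Satterthwaite) = (s₁²/n₁ + s₂²/n₂)² / [(s₁²/n₁)²/(n₁-1) + (s₂²/n₂)²/(n₂-1)] ≈ 50.76
t = (x̄₁ - x̄₂) / SE = (71.56 - 75.43) / 2.7854 = -3.87 / 2.7854 = -1.389
p-value = 0.1708

Since p-value > α = 0.05, we fail to reject H₀.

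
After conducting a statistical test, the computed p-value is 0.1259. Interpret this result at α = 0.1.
Since p = 0.1259 > α = 0.1, fail to reject H₀.
There is insufficient evidence to reject the null hypothesis; the result is not statistically significant at the 0.1 level.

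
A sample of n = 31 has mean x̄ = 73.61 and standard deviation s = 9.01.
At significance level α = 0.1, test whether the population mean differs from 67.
One-sample t-test:
H₀: μ = 67
H₁: μ ≠ 67
df = n - 1 = 30
t = (x̄ - μ₀) / (s/√n) = (73.61 - 67) / (9.01/√31) = 4.085
p-value = 0.0003

Since p-value < α = 0.1, we reject H₀.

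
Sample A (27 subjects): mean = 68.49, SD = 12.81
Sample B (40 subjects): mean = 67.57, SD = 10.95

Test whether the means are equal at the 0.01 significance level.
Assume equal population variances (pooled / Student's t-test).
Student's two-sample t-test (equal variances):
H₀: μ₁ = μ₂
H₁: μ₁ ≠ μ₂
df = n₁ + n₂ - 2 = 65
Pooled variance s_p² = [(n₁-1)s₁² + (n₂-1)s₂²] / (n₁ + n₂ - 2) = [(26)(12.81²) + (39)(10.95²)] / 65 = 137.5799
SE = √(s_p²(1/n₁ + 1/n₂)) = √(137.5799 × (1/27 + 1/40)) = 2.9215
t = (x̄₁ - x̄₂) / SE = (68.49 - 67.57) / 2.9215 = 0.92 / 2.9215 = 0.315
p-value = 0.7538

Since p-value > α = 0.01, we fail to reject H₀.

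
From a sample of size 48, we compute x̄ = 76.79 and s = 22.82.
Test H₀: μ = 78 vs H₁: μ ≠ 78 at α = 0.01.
One-sample t-test:
H₀: μ = 78
H₁: μ ≠ 78
df = n - 1 = 47
t = (x̄ - μ₀) / (s/√n) = (76.79 - 78) / (22.82/√48) = -0.367
p-value = 0.7150

Since p-value > α = 0.01, we fail to reject H₀.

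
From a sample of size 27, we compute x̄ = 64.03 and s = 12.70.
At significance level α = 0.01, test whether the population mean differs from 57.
One-sample t-test:
H₀: μ = 57
H₁: μ ≠ 57
df = n - 1 = 26
t = (x̄ - μ₀) / (s/√n) = (64.03 - 57) / (12.70/√27) = 2.876
p-value = 0.0079

Since p-value < α = 0.01, we reject H₀.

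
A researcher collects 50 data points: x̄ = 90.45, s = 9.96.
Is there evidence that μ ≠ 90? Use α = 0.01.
One-sample t-test:
H₀: μ = 90
H₁: μ ≠ 90
df = n - 1 = 49
t = (x̄ - μ₀) / (s/√n) = (90.45 - 90) / (9.96/√50) = 0.319
p-value = 0.7507

Since p-value > α = 0.01, we fail to reject H₀.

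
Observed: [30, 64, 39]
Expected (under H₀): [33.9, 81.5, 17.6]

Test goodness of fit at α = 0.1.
Chi-square goodness of fit test:
H₀: observed counts match expected distribution
H₁: observed counts differ from expected distribution
df = k - 1 = 2
χ² = Σ(O - E)²/E
   = (30 - 33.9)²/33.9 + (64 - 81.5)²/81.5 + (39 - 17.6)²/17.6
   = 0.449 + 3.758 + 26.020
   = 30.23
p-value < 0.0001

Since p-value < α = 0.1, we reject H₀.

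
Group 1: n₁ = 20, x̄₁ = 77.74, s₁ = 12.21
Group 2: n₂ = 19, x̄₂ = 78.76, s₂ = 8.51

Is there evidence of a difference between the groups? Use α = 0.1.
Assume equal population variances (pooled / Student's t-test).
Student's two-sample t-test (equal variances):
H₀: μ₁ = μ₂
H₁: μ₁ ≠ μ₂
df = n₁ + n₂ - 2 = 37
Pooled variance s_p² = [(n₁-1)s₁² + (n₂-1)s₂²] / (n₁ + n₂ - 2) = [(19)(12.21²) + (18)(8.51²)] / 37 = 111.7881
SE = √(s_p²(1/n₁ + 1/n₂)) = √(111.7881 × (1/20 + 1/19)) = 3.3872
t = (x̄₁ - x̄₂) / SE = (77.74 - 78.76) / 3.3872 = -1.02 / 3.3872 = -0.301
p-value = 0.7650

Since p-value > α = 0.1, we fail to reject H₀.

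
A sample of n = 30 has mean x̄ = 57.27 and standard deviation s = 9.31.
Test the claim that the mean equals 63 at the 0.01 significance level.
One-sample t-test:
H₀: μ = 63
H₁: μ ≠ 63
df = n - 1 = 29
t = (x̄ - μ₀) / (s/√n) = (57.27 - 63) / (9.31/√30) = -3.371
p-value = 0.0021

Since p-value < α = 0.01, we reject H₀.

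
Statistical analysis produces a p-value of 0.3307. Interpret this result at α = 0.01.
Since p = 0.3307 > α = 0.01, fail to reject H₀.
There is insufficient evidence to reject the null hypothesis; the result is not statistically significant at the 0.01 level.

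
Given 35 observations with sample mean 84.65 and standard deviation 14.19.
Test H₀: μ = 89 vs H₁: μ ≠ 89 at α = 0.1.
One-sample t-test:
H₀: μ = 89
H₁: μ ≠ 89
df = n - 1 = 34
t = (x̄ - μ₀) / (s/√n) = (84.65 - 89) / (14.19/√35) = -1.814
p-value = 0.0786

Since p-value < α = 0.1, we reject H₀.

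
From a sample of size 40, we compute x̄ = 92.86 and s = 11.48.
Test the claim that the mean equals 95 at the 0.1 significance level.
One-sample t-test:
H₀: μ = 95
H₁: μ ≠ 95
df = n - 1 = 39
t = (x̄ - μ₀) / (s/√n) = (92.86 - 95) / (11.48/√40) = -1.179
p-value = 0.2456

Since p-value > α = 0.1, we fail to reject H₀.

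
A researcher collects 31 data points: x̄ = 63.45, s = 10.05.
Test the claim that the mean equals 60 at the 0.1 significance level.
One-sample t-test:
H₀: μ = 60
H₁: μ ≠ 60
df = n - 1 = 30
t = (x̄ - μ₀) / (s/√n) = (63.45 - 60) / (10.05/√31) = 1.911
p-value = 0.0656

Since p-value < α = 0.1, we reject H₀.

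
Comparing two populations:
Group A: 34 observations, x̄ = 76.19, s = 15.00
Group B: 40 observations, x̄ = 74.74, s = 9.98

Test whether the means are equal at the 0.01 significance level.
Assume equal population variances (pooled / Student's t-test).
Student's two-sample t-test (equal variances):
H₀: μ₁ = μ₂
H₁: μ₁ ≠ μ₂
df = n₁ + n₂ - 2 = 72
Pooled variance s_p² = [(n₁-1)s₁² + (n₂-1)s₂²] / (n₁ + n₂ - 2) = [(33)(15.00²) + (39)(9.98²)] / 72 = 157.0752
SE = √(s_p²(1/n₁ + 1/n₂)) = √(157.0752 × (1/34 + 1/40)) = 2.9235
t = (x̄₁ - x̄₂) / SE = (76.19 - 74.74) / 2.9235 = 1.45 / 2.9235 = 0.496
p-value = 0.6214

Since p-value > α = 0.01, we fail to reject H₀.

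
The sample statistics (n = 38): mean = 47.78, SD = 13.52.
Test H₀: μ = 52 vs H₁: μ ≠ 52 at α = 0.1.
One-sample t-test:
H₀: μ = 52
H₁: μ ≠ 52
df = n - 1 = 37
t = (x̄ - μ₀) / (s/√n) = (47.78 - 52) / (13.52/√38) = -1.924
p-value = 0.0621

Since p-value < α = 0.1, we reject H₀.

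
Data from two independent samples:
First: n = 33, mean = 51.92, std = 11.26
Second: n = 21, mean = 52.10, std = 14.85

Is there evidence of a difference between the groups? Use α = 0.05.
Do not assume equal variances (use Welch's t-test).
Welch's two-sample t-test:
H₀: μ₁ = μ₂
H₁: μ₁ ≠ μ₂
s₁²/n₁ = 11.26²/33 = 3.8420,  s₂²/n₂ = 14.85²/21 = 10.5011
SE = √(s₁²/n₁ + s₂²/n₂) = √(3.8420 + 10.5011) = 3.7872
df (Welch-Satterthwaite) = (s₁²/n₁ + s₂²/n₂)² / [(s₁²/n₁)²/(n₁-1) + (s₂²/n₂)²/(n₂-1)] ≈ 34.43
t = (x̄₁ - x̄₂) / SE = (51.92 - 52.10) / 3.7872 = -0.18 / 3.7872 = -0.048
p-value = 0.9624

Since p-value > α = 0.05, we fail to reject H₀.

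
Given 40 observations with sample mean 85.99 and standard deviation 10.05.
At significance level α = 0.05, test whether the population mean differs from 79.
One-sample t-test:
H₀: μ = 79
H₁: μ ≠ 79
df = n - 1 = 39
t = (x̄ - μ₀) / (s/√n) = (85.99 - 79) / (10.05/√40) = 4.399
p-value = 0.0001

Since p-value < α = 0.05, we reject H₀.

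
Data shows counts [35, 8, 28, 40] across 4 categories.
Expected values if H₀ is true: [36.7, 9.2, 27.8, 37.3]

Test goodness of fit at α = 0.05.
Chi-square goodness of fit test:
H₀: observed counts match expected distribution
H₁: observed counts differ from expected distribution
df = k - 1 = 3
χ² = Σ(O - E)²/E
   = (35 - 36.7)²/36.7 + (8 - 9.2)²/9.2 + (28 - 27.8)²/27.8 + (40 - 37.3)²/37.3
   = 0.079 + 0.157 + 0.001 + 0.195
   = 0.43
p-value = 0.9335

Since p-value > α = 0.05, we fail to reject H₀.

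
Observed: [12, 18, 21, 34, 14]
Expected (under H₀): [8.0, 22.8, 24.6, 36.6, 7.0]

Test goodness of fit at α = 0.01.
Chi-square goodness of fit test:
H₀: observed counts match expected distribution
H₁: observed counts differ from expected distribution
df = k - 1 = 4
χ² = Σ(O - E)²/E
   = (12 - 8.0)²/8.0 + (18 - 22.8)²/22.8 + (21 - 24.6)²/24.6 + (34 - 36.6)²/36.6 + (14 - 7.0)²/7.0
   = 2.000 + 1.011 + 0.527 + 0.185 + 7.000
   = 10.72
p-value = 0.0299

Since p-value > α = 0.01, we fail to reject H₀.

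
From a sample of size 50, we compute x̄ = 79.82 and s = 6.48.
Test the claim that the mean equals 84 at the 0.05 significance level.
One-sample t-test:
H₀: μ = 84
H₁: μ ≠ 84
df = n - 1 = 49
t = (x̄ - μ₀) / (s/√n) = (79.82 - 84) / (6.48/√50) = -4.561
p-value < 0.0001

Since p-value < α = 0.05, we reject H₀.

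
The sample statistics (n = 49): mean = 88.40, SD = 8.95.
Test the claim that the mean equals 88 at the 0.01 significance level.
One-sample t-test:
H₀: μ = 88
H₁: μ ≠ 88
df = n - 1 = 48
t = (x̄ - μ₀) / (s/√n) = (88.40 - 88) / (8.95/√49) = 0.313
p-value = 0.7558

Since p-value > α = 0.01, we fail to reject H₀.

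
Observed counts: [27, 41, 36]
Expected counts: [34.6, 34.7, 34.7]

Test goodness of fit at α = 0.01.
Chi-square goodness of fit test:
H₀: observed counts match expected distribution
H₁: observed counts differ from expected distribution
df = k - 1 = 2
χ² = Σ(O - E)²/E
   = (27 - 34.6)²/34.6 + (41 - 34.7)²/34.7 + (36 - 34.7)²/34.7
   = 1.669 + 1.144 + 0.049
   = 2.86
p-value = 0.2391

Since p-value > α = 0.01, we fail to reject H₀.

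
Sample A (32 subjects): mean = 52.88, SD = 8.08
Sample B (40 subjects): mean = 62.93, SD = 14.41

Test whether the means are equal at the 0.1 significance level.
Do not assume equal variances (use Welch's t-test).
Welch's two-sample t-test:
H₀: μ₁ = μ₂
H₁: μ₁ ≠ μ₂
s₁²/n₁ = 8.08²/32 = 2.0402,  s₂²/n₂ = 14.41²/40 = 5.1912
SE = √(s₁²/n₁ + s₂²/n₂) = √(2.0402 + 5.1912) = 2.6891
df (Welch-Satterthwaite) = (s₁²/n₁ + s₂²/n₂)² / [(s₁²/n₁)²/(n₁-1) + (s₂²/n₂)²/(n₂-1)] ≈ 63.37
t = (x̄₁ - x̄₂) / SE = (52.88 - 62.93) / 2.6891 = -10.05 / 2.6891 = -3.737
p-value = 0.0004

Since p-value < α = 0.1, we reject H₀.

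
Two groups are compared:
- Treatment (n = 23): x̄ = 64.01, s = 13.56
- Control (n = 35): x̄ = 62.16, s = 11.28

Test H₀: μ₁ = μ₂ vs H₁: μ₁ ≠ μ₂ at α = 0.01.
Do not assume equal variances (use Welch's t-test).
Welch's two-sample t-test:
H₀: μ₁ = μ₂
H₁: μ₁ ≠ μ₂
s₁²/n₁ = 13.56²/23 = 7.9945,  s₂²/n₂ = 11.28²/35 = 3.6354
SE = √(s₁²/n₁ + s₂²/n₂) = √(7.9945 + 3.6354) = 3.4103
df (Welch-Satterthwaite) = (s₁²/n₁ + s₂²/n₂)² / [(s₁²/n₁)²/(n₁-1) + (s₂²/n₂)²/(n₂-1)] ≈ 41.06
t = (x̄₁ - x̄₂) / SE = (64.01 - 62.16) / 3.4103 = 1.85 / 3.4103 = 0.542
p-value = 0.5904

Since p-value > α = 0.01, we fail to reject H₀.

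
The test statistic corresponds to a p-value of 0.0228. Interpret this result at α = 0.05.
Since p = 0.0228 < α = 0.05, reject H₀.
There is sufficient evidence to reject the null hypothesis; the result is statistically significant at the 0.05 level.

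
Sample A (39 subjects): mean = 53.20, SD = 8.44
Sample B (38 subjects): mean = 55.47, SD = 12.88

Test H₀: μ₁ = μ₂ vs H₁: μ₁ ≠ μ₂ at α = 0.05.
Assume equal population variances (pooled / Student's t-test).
Student's two-sample t-test (equal variances):
H₀: μ₁ = μ₂
H₁: μ₁ ≠ μ₂
df = n₁ + n₂ - 2 = 75
Pooled variance s_p² = [(n₁-1)s₁² + (n₂-1)s₂²] / (n₁ + n₂ - 2) = [(38)(8.44²) + (37)(12.88²)] / 75 = 117.9329
SE = √(s_p²(1/n₁ + 1/n₂)) = √(117.9329 × (1/39 + 1/38)) = 2.4754
t = (x̄₁ - x̄₂) / SE = (53.20 - 55.47) / 2.4754 = -2.27 / 2.4754 = -0.917
p-value = 0.3621

Since p-value > α = 0.05, we fail to reject H₀.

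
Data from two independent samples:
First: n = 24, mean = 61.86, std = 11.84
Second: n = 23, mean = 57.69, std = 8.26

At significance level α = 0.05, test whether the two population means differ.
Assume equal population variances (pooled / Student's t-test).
Student's two-sample t-test (equal variances):
H₀: μ₁ = μ₂
H₁: μ₁ ≠ μ₂
df = n₁ + n₂ - 2 = 45
Pooled variance s_p² = [(n₁-1)s₁² + (n₂-1)s₂²] / (n₁ + n₂ - 2) = [(23)(11.84²) + (22)(8.26²)] / 45 = 105.0061
SE = √(s_p²(1/n₁ + 1/n₂)) = √(105.0061 × (1/24 + 1/23)) = 2.9901
t = (x̄₁ - x̄₂) / SE = (61.86 - 57.69) / 2.9901 = 4.17 / 2.9901 = 1.395
p-value = 0.1700

Since p-value > α = 0.05, we fail to reject H₀.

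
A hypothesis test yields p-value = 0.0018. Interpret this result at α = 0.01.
Since p = 0.0018 < α = 0.01, reject H₀.
There is sufficient evidence to reject the null hypothesis; the result is statistically significant at the 0.01 level.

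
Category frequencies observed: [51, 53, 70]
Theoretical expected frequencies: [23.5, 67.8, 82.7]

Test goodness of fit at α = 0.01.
Chi-square goodness of fit test:
H₀: observed counts match expected distribution
H₁: observed counts differ from expected distribution
df = k - 1 = 2
χ² = Σ(O - E)²/E
   = (51 - 23.5)²/23.5 + (53 - 67.8)²/67.8 + (70 - 82.7)²/82.7
   = 32.181 + 3.231 + 1.950
   = 37.36
p-value < 0.0001

Since p-value < α = 0.01, we reject H₀.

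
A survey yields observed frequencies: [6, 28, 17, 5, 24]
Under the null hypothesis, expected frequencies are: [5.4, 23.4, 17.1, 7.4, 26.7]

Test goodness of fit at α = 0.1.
Chi-square goodness of fit test:
H₀: observed counts match expected distribution
H₁: observed counts differ from expected distribution
df = k - 1 = 4
χ² = Σ(O - E)²/E
   = (6 - 5.4)²/5.4 + (28 - 23.4)²/23.4 + (17 - 17.1)²/17.1 + (5 - 7.4)²/7.4 + (24 - 26.7)²/26.7
   = 0.067 + 0.904 + 0.001 + 0.778 + 0.273
   = 2.02
p-value = 0.7315

Since p-value > α = 0.1, we fail to reject H₀.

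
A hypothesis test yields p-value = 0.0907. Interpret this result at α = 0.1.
Since p = 0.0907 < α = 0.1, reject H₀.
There is sufficient evidence to reject the null hypothesis; the result is statistically significant at the 0.1 level.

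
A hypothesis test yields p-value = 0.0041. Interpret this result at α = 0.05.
Since p = 0.0041 < α = 0.05, reject H₀.
There is sufficient evidence to reject the null hypothesis; the result is statistically significant at the 0.05 level.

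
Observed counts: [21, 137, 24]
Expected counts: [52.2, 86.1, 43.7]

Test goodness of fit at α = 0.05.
Chi-square goodness of fit test:
H₀: observed counts match expected distribution
H₁: observed counts differ from expected distribution
df = k - 1 = 2
χ² = Σ(O - E)²/E
   = (21 - 52.2)²/52.2 + (137 - 86.1)²/86.1 + (24 - 43.7)²/43.7
   = 18.648 + 30.091 + 8.881
   = 57.62
p-value < 0.0001

Since p-value < α = 0.05, we reject H₀.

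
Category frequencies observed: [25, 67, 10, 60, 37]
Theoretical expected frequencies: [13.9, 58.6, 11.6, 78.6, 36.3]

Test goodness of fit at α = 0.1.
Chi-square goodness of fit test:
H₀: observed counts match expected distribution
H₁: observed counts differ from expected distribution
df = k - 1 = 4
χ² = Σ(O - E)²/E
   = (25 - 13.9)²/13.9 + (67 - 58.6)²/58.6 + (10 - 11.6)²/11.6 + (60 - 78.6)²/78.6 + (37 - 36.3)²/36.3
   = 8.864 + 1.204 + 0.221 + 4.402 + 0.013
   = 14.70
p-value = 0.0054

Since p-value < α = 0.1, we reject H₀.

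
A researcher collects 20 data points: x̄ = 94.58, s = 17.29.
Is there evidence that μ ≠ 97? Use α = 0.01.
One-sample t-test:
H₀: μ = 97
H₁: μ ≠ 97
df = n - 1 = 19
t = (x̄ - μ₀) / (s/√n) = (94.58 - 97) / (17.29/√20) = -0.626
p-value = 0.5388

Since p-value > α = 0.01, we fail to reject H₀.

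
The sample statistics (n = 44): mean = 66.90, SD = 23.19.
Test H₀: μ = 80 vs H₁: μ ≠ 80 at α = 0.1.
One-sample t-test:
H₀: μ = 80
H₁: μ ≠ 80
df = n - 1 = 43
t = (x̄ - μ₀) / (s/√n) = (66.90 - 80) / (23.19/√44) = -3.747
p-value = 0.0005

Since p-value < α = 0.1, we reject H₀.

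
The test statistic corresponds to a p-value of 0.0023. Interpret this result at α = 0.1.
Since p = 0.0023 < α = 0.1, reject H₀.
There is sufficient evidence to reject the null hypothesis; the result is statistically significant at the 0.1 level.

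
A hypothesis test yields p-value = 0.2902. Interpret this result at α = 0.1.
Since p = 0.2902 > α = 0.1, fail to reject H₀.
There is insufficient evidence to reject the null hypothesis; the result is not statistically significant at the 0.1 level.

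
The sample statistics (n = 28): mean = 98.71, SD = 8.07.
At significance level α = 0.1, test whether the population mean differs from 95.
One-sample t-test:
H₀: μ = 95
H₁: μ ≠ 95
df = n - 1 = 27
t = (x̄ - μ₀) / (s/√n) = (98.71 - 95) / (8.07/√28) = 2.433
p-value = 0.0219

Since p-value < α = 0.1, we reject H₀.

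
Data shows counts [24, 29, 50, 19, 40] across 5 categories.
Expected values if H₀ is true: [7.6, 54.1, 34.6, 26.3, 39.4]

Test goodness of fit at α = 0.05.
Chi-square goodness of fit test:
H₀: observed counts match expected distribution
H₁: observed counts differ from expected distribution
df = k - 1 = 4
χ² = Σ(O - E)²/E
   = (24 - 7.6)²/7.6 + (29 - 54.1)²/54.1 + (50 - 34.6)²/34.6 + (19 - 26.3)²/26.3 + (40 - 39.4)²/39.4
   = 35.389 + 11.645 + 6.854 + 2.026 + 0.009
   = 55.92
p-value < 0.0001

Since p-value < α = 0.05, we reject H₀.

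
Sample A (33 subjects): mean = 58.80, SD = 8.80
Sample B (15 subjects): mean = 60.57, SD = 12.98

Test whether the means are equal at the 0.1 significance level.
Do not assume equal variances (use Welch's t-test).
Welch's two-sample t-test:
H₀: μ₁ = μ₂
H₁: μ₁ ≠ μ₂
s₁²/n₁ = 8.80²/33 = 2.3467,  s₂²/n₂ = 12.98²/15 = 11.2320
SE = √(s₁²/n₁ + s₂²/n₂) = √(2.3467 + 11.2320) = 3.6849
df (Welch-Satterthwaite) = (s₁²/n₁ + s₂²/n₂)² / [(s₁²/n₁)²/(n₁-1) + (s₂²/n₂)²/(n₂-1)] ≈ 20.08
t = (x̄₁ - x̄₂) / SE = (58.80 - 60.57) / 3.6849 = -1.77 / 3.6849 = -0.480
p-value = 0.6362

Since p-value > α = 0.1, we fail to reject H₀.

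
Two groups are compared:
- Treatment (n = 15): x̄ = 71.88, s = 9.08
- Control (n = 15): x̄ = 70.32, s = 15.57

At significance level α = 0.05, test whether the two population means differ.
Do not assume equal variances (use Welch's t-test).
Welch's two-sample t-test:
H₀: μ₁ = μ₂
H₁: μ₁ ≠ μ₂
s₁²/n₁ = 9.08²/15 = 5.4964,  s₂²/n₂ = 15.57²/15 = 16.1617
SE = √(s₁²/n₁ + s₂²/n₂) = √(5.4964 + 16.1617) = 4.6538
df (Welch-Satterthwaite) = (s₁²/n₁ + s₂²/n₂)² / [(s₁²/n₁)²/(n₁-1) + (s₂²/n₂)²/(n₂-1)] ≈ 22.54
t = (x̄₁ - x̄₂) / SE = (71.88 - 70.32) / 4.6538 = 1.56 / 4.6538 = 0.335
p-value = 0.7406

Since p-value > α = 0.05, we fail to reject H₀.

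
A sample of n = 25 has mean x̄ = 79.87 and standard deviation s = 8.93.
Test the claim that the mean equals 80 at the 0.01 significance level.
One-sample t-test:
H₀: μ = 80
H₁: μ ≠ 80
df = n - 1 = 24
t = (x̄ - μ₀) / (s/√n) = (79.87 - 80) / (8.93/√25) = -0.073
p-value = 0.9426

Since p-value > α = 0.01, we fail to reject H₀.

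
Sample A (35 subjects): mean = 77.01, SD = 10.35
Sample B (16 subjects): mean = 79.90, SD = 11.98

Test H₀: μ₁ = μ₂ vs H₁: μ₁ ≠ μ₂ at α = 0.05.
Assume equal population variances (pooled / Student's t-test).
Student's two-sample t-test (equal variances):
H₀: μ₁ = μ₂
H₁: μ₁ ≠ μ₂
df = n₁ + n₂ - 2 = 49
Pooled variance s_p² = [(n₁-1)s₁² + (n₂-1)s₂²] / (n₁ + n₂ - 2) = [(34)(10.35²) + (15)(11.98²)] / 49 = 118.2647
SE = √(s_p²(1/n₁ + 1/n₂)) = √(118.2647 × (1/35 + 1/16)) = 3.2818
t = (x̄₁ - x̄₂) / SE = (77.01 - 79.90) / 3.2818 = -2.89 / 3.2818 = -0.881
p-value = 0.3828

Since p-value > α = 0.05, we fail to reject H₀.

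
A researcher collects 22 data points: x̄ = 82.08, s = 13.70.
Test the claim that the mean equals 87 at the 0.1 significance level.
One-sample t-test:
H₀: μ = 87
H₁: μ ≠ 87
df = n - 1 = 21
t = (x̄ - μ₀) / (s/√n) = (82.08 - 87) / (13.70/√22) = -1.684
p-value = 0.1069

Since p-value > α = 0.1, we fail to reject H₀.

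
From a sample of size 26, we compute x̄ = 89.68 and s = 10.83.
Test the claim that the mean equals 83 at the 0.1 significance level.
One-sample t-test:
H₀: μ = 83
H₁: μ ≠ 83
df = n - 1 = 25
t = (x̄ - μ₀) / (s/√n) = (89.68 - 83) / (10.83/√26) = 3.145
p-value = 0.0042

Since p-value < α = 0.1, we reject H₀.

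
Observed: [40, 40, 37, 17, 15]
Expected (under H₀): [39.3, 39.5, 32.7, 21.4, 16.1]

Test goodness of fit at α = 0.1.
Chi-square goodness of fit test:
H₀: observed counts match expected distribution
H₁: observed counts differ from expected distribution
df = k - 1 = 4
χ² = Σ(O - E)²/E
   = (40 - 39.3)²/39.3 + (40 - 39.5)²/39.5 + (37 - 32.7)²/32.7 + (17 - 21.4)²/21.4 + (15 - 16.1)²/16.1
   = 0.012 + 0.006 + 0.565 + 0.905 + 0.075
   = 1.56
p-value = 0.8152

Since p-value > α = 0.1, we fail to reject H₀.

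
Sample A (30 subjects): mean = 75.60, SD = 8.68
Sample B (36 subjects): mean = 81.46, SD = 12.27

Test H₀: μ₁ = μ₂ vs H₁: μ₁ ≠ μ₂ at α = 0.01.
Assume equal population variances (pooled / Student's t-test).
Student's two-sample t-test (equal variances):
H₀: μ₁ = μ₂
H₁: μ₁ ≠ μ₂
df = n₁ + n₂ - 2 = 64
Pooled variance s_p² = [(n₁-1)s₁² + (n₂-1)s₂²] / (n₁ + n₂ - 2) = [(29)(8.68²) + (35)(12.27²)] / 64 = 116.4731
SE = √(s_p²(1/n₁ + 1/n₂)) = √(116.4731 × (1/30 + 1/36)) = 2.6679
t = (x̄₁ - x̄₂) / SE = (75.60 - 81.46) / 2.6679 = -5.86 / 2.6679 = -2.196
p-value = 0.0317

Since p-value > α = 0.01, we fail to reject H₀.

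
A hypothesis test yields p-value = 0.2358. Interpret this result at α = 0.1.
Since p = 0.2358 > α = 0.1, fail to reject H₀.
There is insufficient evidence to reject the null hypothesis; the result is not statistically significant at the 0.1 level.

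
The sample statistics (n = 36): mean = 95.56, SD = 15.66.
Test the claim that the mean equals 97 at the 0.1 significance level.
One-sample t-test:
H₀: μ = 97
H₁: μ ≠ 97
df = n - 1 = 35
t = (x̄ - μ₀) / (s/√n) = (95.56 - 97) / (15.66/√36) = -0.552
p-value = 0.5846

Since p-value > α = 0.1, we fail to reject H₀.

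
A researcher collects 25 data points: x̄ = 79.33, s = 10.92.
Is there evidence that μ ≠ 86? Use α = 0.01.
One-sample t-test:
H₀: μ = 86
H₁: μ ≠ 86
df = n - 1 = 24
t = (x̄ - μ₀) / (s/√n) = (79.33 - 86) / (10.92/√25) = -3.054
p-value = 0.0055

Since p-value < α = 0.01, we reject H₀.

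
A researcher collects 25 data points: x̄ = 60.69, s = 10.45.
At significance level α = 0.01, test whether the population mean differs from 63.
One-sample t-test:
H₀: μ = 63
H₁: μ ≠ 63
df = n - 1 = 24
t = (x̄ - μ₀) / (s/√n) = (60.69 - 63) / (10.45/√25) = -1.105
p-value = 0.2800

Since p-value > α = 0.01, we fail to reject H₀.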